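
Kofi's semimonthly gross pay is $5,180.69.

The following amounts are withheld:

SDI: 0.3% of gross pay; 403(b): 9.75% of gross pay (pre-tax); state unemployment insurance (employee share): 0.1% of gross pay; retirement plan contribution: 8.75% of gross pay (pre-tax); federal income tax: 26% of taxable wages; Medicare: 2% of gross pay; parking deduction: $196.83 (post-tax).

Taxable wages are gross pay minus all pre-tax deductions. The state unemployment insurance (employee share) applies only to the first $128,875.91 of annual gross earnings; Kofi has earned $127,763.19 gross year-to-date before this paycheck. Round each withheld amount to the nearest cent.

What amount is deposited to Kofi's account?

403(b): $5,180.69 × 0.0975 = $505.12
Retirement plan contribution: $5,180.69 × 0.0875 = $453.31
Pre-tax total = $505.12 + $453.31 = $958.43
Taxable wages = $5,180.69 − $958.43 = $4,222.26
Federal income tax: $4,222.26 × 0.26 = $1,097.79
State unemployment insurance (employee share): only $128,875.91 − $127,763.19 = $1,112.72 of this check is subject → $1,112.72 × 0.001 = $1.11
SDI: $5,180.69 × 0.003 = $15.54
Medicare: $5,180.69 × 0.02 = $103.61
Parking deduction: $196.83
Total deductions = $505.12 + $453.31 + $1,097.79 + $1.11 + $15.54 + $103.61 + $196.83 = $2,373.31
Net pay = $5,180.69 − $2,373.31 = $2,807.38

$2,807.38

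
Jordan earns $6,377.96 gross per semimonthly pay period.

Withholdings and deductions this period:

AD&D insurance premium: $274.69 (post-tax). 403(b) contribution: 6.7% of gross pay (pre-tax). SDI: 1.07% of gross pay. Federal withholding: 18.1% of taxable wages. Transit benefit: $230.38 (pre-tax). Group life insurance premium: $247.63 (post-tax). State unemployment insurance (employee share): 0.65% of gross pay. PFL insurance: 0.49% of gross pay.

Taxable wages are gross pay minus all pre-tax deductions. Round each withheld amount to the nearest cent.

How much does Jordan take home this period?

$4,021.62

Transit benefit: $230.38
403(b) contribution: $6,377.96 × 0.067 = $427.32
Pre-tax total = $230.38 + $427.32 = $657.70
Taxable wages = $6,377.96 − $657.70 = $5,720.26
Federal withholding: $5,720.26 × 0.181 = $1,035.37
SDI: $6,377.96 × 0.0107 = $68.24
State unemployment insurance (employee share): $6,377.96 × 0.0065 = $41.46
PFL insurance: $6,377.96 × 0.0049 = $31.25
AD&D insurance premium: $274.69
Group life insurance premium: $247.63
Total deductions = $230.38 + $427.32 + $1,035.37 + $68.24 + $41.46 + $31.25 + $274.69 + $247.63 = $2,356.34
Net pay = $6,377.96 − $2,356.34 = $4,021.62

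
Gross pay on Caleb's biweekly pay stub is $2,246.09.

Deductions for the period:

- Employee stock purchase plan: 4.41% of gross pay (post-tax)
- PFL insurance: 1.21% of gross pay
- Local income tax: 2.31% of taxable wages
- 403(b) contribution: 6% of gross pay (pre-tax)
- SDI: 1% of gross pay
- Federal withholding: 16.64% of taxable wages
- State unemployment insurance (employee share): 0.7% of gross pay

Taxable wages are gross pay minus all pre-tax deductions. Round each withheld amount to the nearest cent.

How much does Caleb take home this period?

$1,546.82

403(b) contribution: $2,246.09 × 0.06 = $134.77
Taxable wages = $2,246.09 − $134.77 = $2,111.32
Local income tax: $2,111.32 × 0.0231 = $48.77
Federal withholding: $2,111.32 × 0.1664 = $351.32
State unemployment insurance (employee share): $2,246.09 × 0.007 = $15.72
SDI: $2,246.09 × 0.01 = $22.46
PFL insurance: $2,246.09 × 0.0121 = $27.18
Employee stock purchase plan: $2,246.09 × 0.0441 = $99.05
Total deductions = $134.77 + $48.77 + $351.32 + $15.72 + $22.46 + $27.18 + $99.05 = $699.27
Net pay = $2,246.09 − $699.27 = $1,546.82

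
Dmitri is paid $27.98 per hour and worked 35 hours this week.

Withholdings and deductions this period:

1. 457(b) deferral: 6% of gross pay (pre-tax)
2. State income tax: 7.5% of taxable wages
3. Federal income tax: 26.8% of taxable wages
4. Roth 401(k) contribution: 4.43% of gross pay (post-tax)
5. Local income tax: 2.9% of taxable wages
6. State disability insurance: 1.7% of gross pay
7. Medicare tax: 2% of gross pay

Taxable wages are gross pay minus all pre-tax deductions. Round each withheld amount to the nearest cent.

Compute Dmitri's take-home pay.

$498.48

Gross pay: 35 × $27.98 = $979.30
457(b) deferral: $979.30 × 0.06 = $58.76
Taxable wages = $979.30 − $58.76 = $920.54
State income tax: $920.54 × 0.075 = $69.04
Federal income tax: $920.54 × 0.268 = $246.70
Local income tax: $920.54 × 0.029 = $26.70
Medicare tax: $979.30 × 0.02 = $19.59
State disability insurance: $979.30 × 0.017 = $16.65
Roth 401(k) contribution: $979.30 × 0.0443 = $43.38
Total deductions = $58.76 + $69.04 + $246.70 + $26.70 + $19.59 + $16.65 + $43.38 = $480.82
Net pay = $979.30 − $480.82 = $498.48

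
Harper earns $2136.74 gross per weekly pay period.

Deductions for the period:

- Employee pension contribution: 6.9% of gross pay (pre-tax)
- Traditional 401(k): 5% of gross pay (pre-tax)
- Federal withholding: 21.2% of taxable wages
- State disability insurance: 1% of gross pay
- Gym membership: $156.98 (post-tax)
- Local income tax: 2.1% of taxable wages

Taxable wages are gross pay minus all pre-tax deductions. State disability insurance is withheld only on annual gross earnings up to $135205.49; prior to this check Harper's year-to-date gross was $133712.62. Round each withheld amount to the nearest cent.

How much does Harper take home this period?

Traditional 401(k): $2136.74 × 0.05 = $106.84
Employee pension contribution: $2136.74 × 0.069 = $147.44
Pre-tax total = $106.84 + $147.44 = $254.28
Taxable wages = $2136.74 − $254.28 = $1882.46
Federal withholding: $1882.46 × 0.212 = $399.08
Local income tax: $1882.46 × 0.021 = $39.53
State disability insurance: only $135205.49 − $133712.62 = $1492.87 of this check is subject → $1492.87 × 0.01 = $14.93
Gym membership: $156.98
Total deductions = $106.84 + $147.44 + $399.08 + $39.53 + $14.93 + $156.98 = $864.80
Net pay = $2136.74 − $864.80 = $1271.94

$1271.94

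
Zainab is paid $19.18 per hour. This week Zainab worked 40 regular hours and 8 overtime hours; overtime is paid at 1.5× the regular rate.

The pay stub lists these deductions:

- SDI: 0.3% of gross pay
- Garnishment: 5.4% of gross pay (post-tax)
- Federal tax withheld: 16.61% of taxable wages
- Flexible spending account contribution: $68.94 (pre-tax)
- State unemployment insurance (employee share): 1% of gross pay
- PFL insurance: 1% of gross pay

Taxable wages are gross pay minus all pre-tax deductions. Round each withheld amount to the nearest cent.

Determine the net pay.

$697.42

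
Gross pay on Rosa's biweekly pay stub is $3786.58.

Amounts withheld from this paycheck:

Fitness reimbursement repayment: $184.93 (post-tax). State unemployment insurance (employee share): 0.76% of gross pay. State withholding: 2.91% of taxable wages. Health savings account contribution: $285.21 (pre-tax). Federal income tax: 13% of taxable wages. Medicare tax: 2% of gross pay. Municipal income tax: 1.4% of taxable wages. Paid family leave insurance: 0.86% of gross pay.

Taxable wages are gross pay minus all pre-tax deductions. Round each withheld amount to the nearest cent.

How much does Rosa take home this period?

Health savings account contribution: $285.21
Taxable wages = $3786.58 − $285.21 = $3501.37
Federal income tax: $3501.37 × 0.13 = $455.18
State withholding: $3501.37 × 0.0291 = $101.89
Municipal income tax: $3501.37 × 0.014 = $49.02
Medicare tax: $3786.58 × 0.02 = $75.73
State unemployment insurance (employee share): $3786.58 × 0.0076 = $28.78
Paid family leave insurance: $3786.58 × 0.0086 = $32.56
Fitness reimbursement repayment: $184.93
Total deductions = $285.21 + $455.18 + $101.89 + $49.02 + $75.73 + $28.78 + $32.56 + $184.93 = $1213.30
Net pay = $3786.58 − $1213.30 = $2573.28

$2573.28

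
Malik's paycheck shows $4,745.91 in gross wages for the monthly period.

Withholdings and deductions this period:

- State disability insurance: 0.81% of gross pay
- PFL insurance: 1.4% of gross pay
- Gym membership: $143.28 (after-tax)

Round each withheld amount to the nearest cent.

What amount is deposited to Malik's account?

$4,497.75

PFL insurance: $4,745.91 × 0.014 = $66.44
State disability insurance: $4,745.91 × 0.0081 = $38.44
Gym membership: $143.28
Total deductions = $66.44 + $38.44 + $143.28 = $248.16
Net pay = $4,745.91 − $248.16 = $4,497.75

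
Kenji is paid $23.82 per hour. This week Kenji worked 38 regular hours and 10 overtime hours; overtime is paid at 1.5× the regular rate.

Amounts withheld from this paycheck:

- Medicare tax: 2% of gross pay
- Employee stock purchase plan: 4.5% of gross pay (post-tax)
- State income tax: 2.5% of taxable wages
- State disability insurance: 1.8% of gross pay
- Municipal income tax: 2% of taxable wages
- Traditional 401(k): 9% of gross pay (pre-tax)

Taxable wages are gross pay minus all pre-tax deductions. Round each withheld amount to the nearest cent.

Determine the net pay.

$992.36

Regular pay: 38 × $23.82 = $905.16
Overtime pay: 10 × $23.82 × 1.5 = $357.30
Gross pay = $905.16 + $357.30 = $1,262.46
Traditional 401(k): $1,262.46 × 0.09 = $113.62
Taxable wages = $1,262.46 − $113.62 = $1,148.84
State income tax: $1,148.84 × 0.025 = $28.72
Municipal income tax: $1,148.84 × 0.02 = $22.98
State disability insurance: $1,262.46 × 0.018 = $22.72
Medicare tax: $1,262.46 × 0.02 = $25.25
Employee stock purchase plan: $1,262.46 × 0.045 = $56.81
Total deductions = $113.62 + $28.72 + $22.98 + $22.72 + $25.25 + $56.81 = $270.10
Net pay = $1,262.46 − $270.10 = $992.36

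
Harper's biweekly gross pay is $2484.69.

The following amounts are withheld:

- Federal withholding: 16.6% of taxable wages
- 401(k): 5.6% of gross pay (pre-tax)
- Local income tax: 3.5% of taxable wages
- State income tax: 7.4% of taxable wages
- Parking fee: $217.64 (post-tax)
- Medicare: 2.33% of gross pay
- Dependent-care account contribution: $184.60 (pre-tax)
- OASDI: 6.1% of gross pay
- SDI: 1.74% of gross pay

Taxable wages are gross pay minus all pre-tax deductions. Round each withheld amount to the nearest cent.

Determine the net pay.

Dependent-care account contribution: $184.60
401(k): $2484.69 × 0.056 = $139.14
Pre-tax total = $184.60 + $139.14 = $323.74
Taxable wages = $2484.69 − $323.74 = $2160.95
State income tax: $2160.95 × 0.074 = $159.91
Local income tax: $2160.95 × 0.035 = $75.63
Federal withholding: $2160.95 × 0.166 = $358.72
SDI: $2484.69 × 0.0174 = $43.23
Medicare: $2484.69 × 0.0233 = $57.89
OASDI: $2484.69 × 0.061 = $151.57
Parking fee: $217.64
Total deductions = $184.60 + $139.14 + $159.91 + $75.63 + $358.72 + $43.23 + $57.89 + $151.57 + $217.64 = $1388.33
Net pay = $2484.69 − $1388.33 = $1096.36

$1096.36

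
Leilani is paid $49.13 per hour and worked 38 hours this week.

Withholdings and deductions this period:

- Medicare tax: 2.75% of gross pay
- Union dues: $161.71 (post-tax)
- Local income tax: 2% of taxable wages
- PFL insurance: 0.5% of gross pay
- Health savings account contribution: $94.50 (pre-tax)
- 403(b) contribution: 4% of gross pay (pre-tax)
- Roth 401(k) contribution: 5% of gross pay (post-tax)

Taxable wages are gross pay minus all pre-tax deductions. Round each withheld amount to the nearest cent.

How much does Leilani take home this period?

Gross pay: 38 × $49.13 = $1,866.94
Health savings account contribution: $94.50
403(b) contribution: $1,866.94 × 0.04 = $74.68
Pre-tax total = $94.50 + $74.68 = $169.18
Taxable wages = $1,866.94 − $169.18 = $1,697.76
Local income tax: $1,697.76 × 0.02 = $33.96
Medicare tax: $1,866.94 × 0.0275 = $51.34
PFL insurance: $1,866.94 × 0.005 = $9.33
Union dues: $161.71
Roth 401(k) contribution: $1,866.94 × 0.05 = $93.35
Total deductions = $94.50 + $74.68 + $33.96 + $51.34 + $9.33 + $161.71 + $93.35 = $518.87
Net pay = $1,866.94 − $518.87 = $1,348.07

$1,348.07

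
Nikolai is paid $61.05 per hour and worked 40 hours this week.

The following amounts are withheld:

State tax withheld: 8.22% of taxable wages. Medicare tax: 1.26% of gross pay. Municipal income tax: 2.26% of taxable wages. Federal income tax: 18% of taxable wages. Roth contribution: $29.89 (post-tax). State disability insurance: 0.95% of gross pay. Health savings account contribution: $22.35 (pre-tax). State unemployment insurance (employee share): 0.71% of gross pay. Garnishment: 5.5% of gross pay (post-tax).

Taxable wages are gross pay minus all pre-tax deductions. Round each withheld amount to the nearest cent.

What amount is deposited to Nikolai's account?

$1,495.02

Gross pay: 40 × $61.05 = $2,442.00
Health savings account contribution: $22.35
Taxable wages = $2,442.00 − $22.35 = $2,419.65
State tax withheld: $2,419.65 × 0.0822 = $198.90
Municipal income tax: $2,419.65 × 0.0226 = $54.68
Federal income tax: $2,419.65 × 0.18 = $435.54
State disability insurance: $2,442.00 × 0.0095 = $23.20
Medicare tax: $2,442.00 × 0.0126 = $30.77
State unemployment insurance (employee share): $2,442.00 × 0.0071 = $17.34
Roth contribution: $29.89
Garnishment: $2,442.00 × 0.055 = $134.31
Total deductions = $22.35 + $198.90 + $54.68 + $435.54 + $23.20 + $30.77 + $17.34 + $29.89 + $134.31 = $946.98
Net pay = $2,442.00 − $946.98 = $1,495.02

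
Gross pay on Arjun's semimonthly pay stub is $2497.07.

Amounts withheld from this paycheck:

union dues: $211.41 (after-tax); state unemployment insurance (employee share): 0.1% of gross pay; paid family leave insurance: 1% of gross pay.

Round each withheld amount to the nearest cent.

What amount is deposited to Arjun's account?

Paid family leave insurance: $2497.07 × 0.01 = $24.97
State unemployment insurance (employee share): $2497.07 × 0.001 = $2.50
Union dues: $211.41
Total deductions = $24.97 + $2.50 + $211.41 = $238.88
Net pay = $2497.07 − $238.88 = $2258.19

$2258.19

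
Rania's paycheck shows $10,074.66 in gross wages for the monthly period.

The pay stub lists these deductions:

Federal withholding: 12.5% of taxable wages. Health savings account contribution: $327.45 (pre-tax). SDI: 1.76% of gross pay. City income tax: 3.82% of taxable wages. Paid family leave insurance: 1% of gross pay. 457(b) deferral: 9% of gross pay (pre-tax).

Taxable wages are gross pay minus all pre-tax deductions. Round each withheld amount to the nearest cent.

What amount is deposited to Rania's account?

$7,119.66

Health savings account contribution: $327.45
457(b) deferral: $10,074.66 × 0.09 = $906.72
Pre-tax total = $327.45 + $906.72 = $1,234.17
Taxable wages = $10,074.66 − $1,234.17 = $8,840.49
Federal withholding: $8,840.49 × 0.125 = $1,105.06
City income tax: $8,840.49 × 0.0382 = $337.71
Paid family leave insurance: $10,074.66 × 0.01 = $100.75
SDI: $10,074.66 × 0.0176 = $177.31
Total deductions = $327.45 + $906.72 + $1,105.06 + $337.71 + $100.75 + $177.31 = $2,955.00
Net pay = $10,074.66 − $2,955.00 = $7,119.66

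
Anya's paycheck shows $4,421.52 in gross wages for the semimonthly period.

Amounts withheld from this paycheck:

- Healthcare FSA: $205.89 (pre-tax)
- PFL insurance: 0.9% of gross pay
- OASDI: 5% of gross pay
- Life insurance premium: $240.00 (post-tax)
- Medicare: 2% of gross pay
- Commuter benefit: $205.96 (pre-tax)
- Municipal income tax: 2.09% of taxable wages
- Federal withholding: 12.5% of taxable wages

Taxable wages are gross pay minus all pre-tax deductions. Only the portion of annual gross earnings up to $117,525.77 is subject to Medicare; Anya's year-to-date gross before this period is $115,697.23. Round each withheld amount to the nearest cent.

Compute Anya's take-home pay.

$2,887.22

Commuter benefit: $205.96
Healthcare FSA: $205.89
Pre-tax total = $205.96 + $205.89 = $411.85
Taxable wages = $4,421.52 − $411.85 = $4,009.67
Municipal income tax: $4,009.67 × 0.0209 = $83.80
Federal withholding: $4,009.67 × 0.125 = $501.21
PFL insurance: $4,421.52 × 0.009 = $39.79
Medicare: only $117,525.77 − $115,697.23 = $1,828.54 of this check is subject → $1,828.54 × 0.02 = $36.57
OASDI: $4,421.52 × 0.05 = $221.08
Life insurance premium: $240.00
Total deductions = $205.96 + $205.89 + $83.80 + $501.21 + $39.79 + $36.57 + $221.08 + $240.00 = $1,534.30
Net pay = $4,421.52 − $1,534.30 = $2,887.22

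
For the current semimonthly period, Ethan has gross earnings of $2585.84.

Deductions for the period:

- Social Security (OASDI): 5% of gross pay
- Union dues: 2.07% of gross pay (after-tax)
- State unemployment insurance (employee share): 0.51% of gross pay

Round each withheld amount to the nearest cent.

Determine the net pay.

$2389.83

State unemployment insurance (employee share): $2585.84 × 0.0051 = $13.19
Social Security (OASDI): $2585.84 × 0.05 = $129.29
Union dues: $2585.84 × 0.0207 = $53.53
Total deductions = $13.19 + $129.29 + $53.53 = $196.01
Net pay = $2585.84 − $196.01 = $2389.83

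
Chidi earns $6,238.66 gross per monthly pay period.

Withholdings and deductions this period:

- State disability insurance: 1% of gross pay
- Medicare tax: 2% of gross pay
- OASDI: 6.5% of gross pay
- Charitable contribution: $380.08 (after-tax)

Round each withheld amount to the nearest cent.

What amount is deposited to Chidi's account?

Medicare tax: $6,238.66 × 0.02 = $124.77
OASDI: $6,238.66 × 0.065 = $405.51
State disability insurance: $6,238.66 × 0.01 = $62.39
Charitable contribution: $380.08
Total deductions = $124.77 + $405.51 + $62.39 + $380.08 = $972.75
Net pay = $6,238.66 − $972.75 = $5,265.91

$5,265.91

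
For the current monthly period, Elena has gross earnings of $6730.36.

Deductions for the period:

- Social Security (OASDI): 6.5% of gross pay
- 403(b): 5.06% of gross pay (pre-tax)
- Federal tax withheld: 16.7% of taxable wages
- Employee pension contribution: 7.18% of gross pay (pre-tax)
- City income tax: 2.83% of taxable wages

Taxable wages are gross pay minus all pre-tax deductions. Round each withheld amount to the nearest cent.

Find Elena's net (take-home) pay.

$4315.53

Employee pension contribution: $6730.36 × 0.0718 = $483.24
403(b): $6730.36 × 0.0506 = $340.56
Pre-tax total = $483.24 + $340.56 = $823.80
Taxable wages = $6730.36 − $823.80 = $5906.56
Federal tax withheld: $5906.56 × 0.167 = $986.40
City income tax: $5906.56 × 0.0283 = $167.16
Social Security (OASDI): $6730.36 × 0.065 = $437.47
Total deductions = $483.24 + $340.56 + $986.40 + $167.16 + $437.47 = $2414.83
Net pay = $6730.36 − $2414.83 = $4315.53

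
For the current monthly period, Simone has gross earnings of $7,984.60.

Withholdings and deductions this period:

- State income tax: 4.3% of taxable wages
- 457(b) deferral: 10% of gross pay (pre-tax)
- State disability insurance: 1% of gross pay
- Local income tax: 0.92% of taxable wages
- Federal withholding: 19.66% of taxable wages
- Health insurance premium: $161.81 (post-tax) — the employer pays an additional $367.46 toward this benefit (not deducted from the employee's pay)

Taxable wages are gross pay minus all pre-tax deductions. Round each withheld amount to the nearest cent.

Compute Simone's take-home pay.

$5,156.57

457(b) deferral: $7,984.60 × 0.1 = $798.46
Taxable wages = $7,984.60 − $798.46 = $7,186.14
Federal withholding: $7,186.14 × 0.1966 = $1,412.80
State income tax: $7,186.14 × 0.043 = $309.00
Local income tax: $7,186.14 × 0.0092 = $66.11
State disability insurance: $7,984.60 × 0.01 = $79.85
Health insurance premium: $161.81
(Employer's $367.46 toward health insurance premium is not withheld from the employee.)
Total deductions = $798.46 + $1,412.80 + $309.00 + $66.11 + $79.85 + $161.81 = $2,828.03
Net pay = $7,984.60 − $2,828.03 = $5,156.57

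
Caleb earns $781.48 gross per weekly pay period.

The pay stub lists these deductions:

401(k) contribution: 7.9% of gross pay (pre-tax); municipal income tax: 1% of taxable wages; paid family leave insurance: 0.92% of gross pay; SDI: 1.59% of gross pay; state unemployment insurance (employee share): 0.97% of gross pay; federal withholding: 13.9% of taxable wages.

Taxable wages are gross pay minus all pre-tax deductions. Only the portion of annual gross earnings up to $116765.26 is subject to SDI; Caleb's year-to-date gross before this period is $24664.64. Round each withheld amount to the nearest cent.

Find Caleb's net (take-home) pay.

$585.30

401(k) contribution: $781.48 × 0.079 = $61.74
Taxable wages = $781.48 − $61.74 = $719.74
Federal withholding: $719.74 × 0.139 = $100.04
Municipal income tax: $719.74 × 0.01 = $7.20
Paid family leave insurance: $781.48 × 0.0092 = $7.19
State unemployment insurance (employee share): $781.48 × 0.0097 = $7.58
SDI: cap not yet reached, full $781.48 is subject → $781.48 × 0.0159 = $12.43
Total deductions = $61.74 + $100.04 + $7.20 + $7.19 + $7.58 + $12.43 = $196.18
Net pay = $781.48 − $196.18 = $585.30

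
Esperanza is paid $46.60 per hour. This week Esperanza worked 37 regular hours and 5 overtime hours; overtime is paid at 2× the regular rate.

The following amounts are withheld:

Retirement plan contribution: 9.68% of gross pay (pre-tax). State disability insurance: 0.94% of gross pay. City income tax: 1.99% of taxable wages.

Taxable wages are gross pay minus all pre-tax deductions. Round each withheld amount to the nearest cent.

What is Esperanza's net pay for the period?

Regular pay: 37 × $46.60 = $1,724.20
Overtime pay: 5 × $46.60 × 2 = $466.00
Gross pay = $1,724.20 + $466.00 = $2,190.20
Retirement plan contribution: $2,190.20 × 0.0968 = $212.01
Taxable wages = $2,190.20 − $212.01 = $1,978.19
City income tax: $1,978.19 × 0.0199 = $39.37
State disability insurance: $2,190.20 × 0.0094 = $20.59
Total deductions = $212.01 + $39.37 + $20.59 = $271.97
Net pay = $2,190.20 − $271.97 = $1,918.23

$1,918.23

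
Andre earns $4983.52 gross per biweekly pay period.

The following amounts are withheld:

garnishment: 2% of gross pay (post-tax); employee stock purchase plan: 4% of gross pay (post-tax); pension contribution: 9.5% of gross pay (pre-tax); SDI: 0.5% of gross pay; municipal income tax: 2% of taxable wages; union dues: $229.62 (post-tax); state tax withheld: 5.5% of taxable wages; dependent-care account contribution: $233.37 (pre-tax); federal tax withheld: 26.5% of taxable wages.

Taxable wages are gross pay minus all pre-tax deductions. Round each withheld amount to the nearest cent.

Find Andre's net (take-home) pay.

Pension contribution: $4983.52 × 0.095 = $473.43
Dependent-care account contribution: $233.37
Pre-tax total = $473.43 + $233.37 = $706.80
Taxable wages = $4983.52 − $706.80 = $4276.72
Federal tax withheld: $4276.72 × 0.265 = $1133.33
Municipal income tax: $4276.72 × 0.02 = $85.53
State tax withheld: $4276.72 × 0.055 = $235.22
SDI: $4983.52 × 0.005 = $24.92
Employee stock purchase plan: $4983.52 × 0.04 = $199.34
Union dues: $229.62
Garnishment: $4983.52 × 0.02 = $99.67
Total deductions = $473.43 + $233.37 + $1133.33 + $85.53 + $235.22 + $24.92 + $199.34 + $229.62 + $99.67 = $2714.43
Net pay = $4983.52 − $2714.43 = $2269.09

$2269.09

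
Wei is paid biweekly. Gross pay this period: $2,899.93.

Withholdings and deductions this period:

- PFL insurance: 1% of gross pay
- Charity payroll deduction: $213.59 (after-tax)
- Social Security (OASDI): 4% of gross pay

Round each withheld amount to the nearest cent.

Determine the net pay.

$2,541.34

PFL insurance: $2,899.93 × 0.01 = $29.00
Social Security (OASDI): $2,899.93 × 0.04 = $116.00
Charity payroll deduction: $213.59
Total deductions = $29.00 + $116.00 + $213.59 = $358.59
Net pay = $2,899.93 − $358.59 = $2,541.34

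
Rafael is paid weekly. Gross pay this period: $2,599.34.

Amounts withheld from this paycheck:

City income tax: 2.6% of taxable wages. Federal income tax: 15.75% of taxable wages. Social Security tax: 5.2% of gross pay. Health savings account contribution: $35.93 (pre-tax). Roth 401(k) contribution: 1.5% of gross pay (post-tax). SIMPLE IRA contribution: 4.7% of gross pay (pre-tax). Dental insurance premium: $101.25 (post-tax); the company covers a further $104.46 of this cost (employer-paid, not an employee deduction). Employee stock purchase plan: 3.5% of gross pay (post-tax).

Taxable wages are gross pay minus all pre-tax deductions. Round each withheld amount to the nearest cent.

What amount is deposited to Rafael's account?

$1,626.88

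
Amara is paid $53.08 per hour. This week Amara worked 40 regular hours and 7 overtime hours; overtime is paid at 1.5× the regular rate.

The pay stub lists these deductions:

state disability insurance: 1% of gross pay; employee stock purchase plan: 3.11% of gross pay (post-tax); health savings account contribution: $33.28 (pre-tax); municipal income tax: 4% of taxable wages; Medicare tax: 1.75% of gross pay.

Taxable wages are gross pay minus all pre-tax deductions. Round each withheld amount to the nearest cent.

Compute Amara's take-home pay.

$2,384.29

Regular pay: 40 × $53.08 = $2,123.20
Overtime pay: 7 × $53.08 × 1.5 = $557.34
Gross pay = $2,123.20 + $557.34 = $2,680.54
Health savings account contribution: $33.28
Taxable wages = $2,680.54 − $33.28 = $2,647.26
Municipal income tax: $2,647.26 × 0.04 = $105.89
Medicare tax: $2,680.54 × 0.0175 = $46.91
State disability insurance: $2,680.54 × 0.01 = $26.81
Employee stock purchase plan: $2,680.54 × 0.0311 = $83.36
Total deductions = $33.28 + $105.89 + $46.91 + $26.81 + $83.36 = $296.25
Net pay = $2,680.54 − $296.25 = $2,384.29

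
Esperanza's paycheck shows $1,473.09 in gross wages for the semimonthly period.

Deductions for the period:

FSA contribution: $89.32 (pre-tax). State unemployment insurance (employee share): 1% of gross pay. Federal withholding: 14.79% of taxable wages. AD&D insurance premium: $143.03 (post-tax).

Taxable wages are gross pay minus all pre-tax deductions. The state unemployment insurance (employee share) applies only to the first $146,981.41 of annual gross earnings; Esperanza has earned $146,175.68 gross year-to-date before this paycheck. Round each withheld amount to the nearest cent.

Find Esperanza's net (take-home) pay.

FSA contribution: $89.32
Taxable wages = $1,473.09 − $89.32 = $1,383.77
Federal withholding: $1,383.77 × 0.1479 = $204.66
State unemployment insurance (employee share): only $146,981.41 − $146,175.68 = $805.73 of this check is subject → $805.73 × 0.01 = $8.06
AD&D insurance premium: $143.03
Total deductions = $89.32 + $204.66 + $8.06 + $143.03 = $445.07
Net pay = $1,473.09 − $445.07 = $1,028.02

$1,028.02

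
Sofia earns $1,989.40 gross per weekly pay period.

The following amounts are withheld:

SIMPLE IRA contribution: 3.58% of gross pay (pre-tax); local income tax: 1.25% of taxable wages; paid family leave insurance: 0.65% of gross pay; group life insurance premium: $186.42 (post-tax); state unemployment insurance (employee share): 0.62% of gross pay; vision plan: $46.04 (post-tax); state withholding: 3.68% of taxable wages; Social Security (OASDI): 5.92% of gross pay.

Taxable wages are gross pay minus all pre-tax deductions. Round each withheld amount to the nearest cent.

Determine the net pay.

$1,448.12

SIMPLE IRA contribution: $1,989.40 × 0.0358 = $71.22
Taxable wages = $1,989.40 − $71.22 = $1,918.18
Local income tax: $1,918.18 × 0.0125 = $23.98
State withholding: $1,918.18 × 0.0368 = $70.59
Paid family leave insurance: $1,989.40 × 0.0065 = $12.93
Social Security (OASDI): $1,989.40 × 0.0592 = $117.77
State unemployment insurance (employee share): $1,989.40 × 0.0062 = $12.33
Group life insurance premium: $186.42
Vision plan: $46.04
Total deductions = $71.22 + $23.98 + $70.59 + $12.93 + $117.77 + $12.33 + $186.42 + $46.04 = $541.28
Net pay = $1,989.40 − $541.28 = $1,448.12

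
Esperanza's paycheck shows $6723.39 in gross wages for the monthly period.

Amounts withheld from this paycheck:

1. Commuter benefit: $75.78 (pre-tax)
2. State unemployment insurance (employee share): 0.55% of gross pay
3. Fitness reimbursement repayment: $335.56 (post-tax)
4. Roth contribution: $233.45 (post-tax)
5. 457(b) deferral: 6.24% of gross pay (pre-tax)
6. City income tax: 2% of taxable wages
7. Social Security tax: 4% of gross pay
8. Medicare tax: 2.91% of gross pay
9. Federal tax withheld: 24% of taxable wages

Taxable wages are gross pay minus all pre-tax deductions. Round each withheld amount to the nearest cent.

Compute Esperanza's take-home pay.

$3538.19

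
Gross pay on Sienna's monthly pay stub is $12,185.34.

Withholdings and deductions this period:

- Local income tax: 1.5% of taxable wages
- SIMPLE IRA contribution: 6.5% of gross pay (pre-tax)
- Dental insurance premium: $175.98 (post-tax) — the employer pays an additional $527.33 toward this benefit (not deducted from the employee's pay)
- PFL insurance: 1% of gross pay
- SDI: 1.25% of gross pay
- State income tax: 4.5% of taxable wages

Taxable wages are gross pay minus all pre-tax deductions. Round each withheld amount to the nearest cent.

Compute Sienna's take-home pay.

$10,259.54

SIMPLE IRA contribution: $12,185.34 × 0.065 = $792.05
Taxable wages = $12,185.34 − $792.05 = $11,393.29
Local income tax: $11,393.29 × 0.015 = $170.90
State income tax: $11,393.29 × 0.045 = $512.70
PFL insurance: $12,185.34 × 0.01 = $121.85
SDI: $12,185.34 × 0.0125 = $152.32
Dental insurance premium: $175.98
(Employer's $527.33 toward dental insurance premium is not withheld from the employee.)
Total deductions = $792.05 + $170.90 + $512.70 + $121.85 + $152.32 + $175.98 = $1,925.80
Net pay = $12,185.34 − $1,925.80 = $10,259.54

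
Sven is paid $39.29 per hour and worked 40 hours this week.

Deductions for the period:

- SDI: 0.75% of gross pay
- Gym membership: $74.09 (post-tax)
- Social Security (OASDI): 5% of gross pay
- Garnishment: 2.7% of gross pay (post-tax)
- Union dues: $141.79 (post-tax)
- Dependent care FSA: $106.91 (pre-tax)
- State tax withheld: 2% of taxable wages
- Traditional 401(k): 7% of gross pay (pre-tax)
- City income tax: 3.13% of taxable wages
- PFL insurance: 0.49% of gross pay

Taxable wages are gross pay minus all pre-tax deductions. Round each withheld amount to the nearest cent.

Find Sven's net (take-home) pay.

$928.81

Gross pay: 40 × $39.29 = $1,571.60
Traditional 401(k): $1,571.60 × 0.07 = $110.01
Dependent care FSA: $106.91
Pre-tax total = $110.01 + $106.91 = $216.92
Taxable wages = $1,571.60 − $216.92 = $1,354.68
City income tax: $1,354.68 × 0.0313 = $42.40
State tax withheld: $1,354.68 × 0.02 = $27.09
Social Security (OASDI): $1,571.60 × 0.05 = $78.58
PFL insurance: $1,571.60 × 0.0049 = $7.70
SDI: $1,571.60 × 0.0075 = $11.79
Union dues: $141.79
Garnishment: $1,571.60 × 0.027 = $42.43
Gym membership: $74.09
Total deductions = $110.01 + $106.91 + $42.40 + $27.09 + $78.58 + $7.70 + $11.79 + $141.79 + $42.43 + $74.09 = $642.79
Net pay = $1,571.60 − $642.79 = $928.81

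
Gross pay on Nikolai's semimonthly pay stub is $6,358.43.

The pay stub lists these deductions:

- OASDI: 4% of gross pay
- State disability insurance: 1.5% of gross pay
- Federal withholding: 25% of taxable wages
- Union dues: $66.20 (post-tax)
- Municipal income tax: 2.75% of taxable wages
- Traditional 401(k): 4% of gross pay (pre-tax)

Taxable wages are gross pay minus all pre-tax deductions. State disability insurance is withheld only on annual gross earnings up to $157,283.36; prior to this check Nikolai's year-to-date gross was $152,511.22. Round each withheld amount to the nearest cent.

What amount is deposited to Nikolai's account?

Traditional 401(k): $6,358.43 × 0.04 = $254.34
Taxable wages = $6,358.43 − $254.34 = $6,104.09
Federal withholding: $6,104.09 × 0.25 = $1,526.02
Municipal income tax: $6,104.09 × 0.0275 = $167.86
OASDI: $6,358.43 × 0.04 = $254.34
State disability insurance: only $157,283.36 − $152,511.22 = $4,772.14 of this check is subject → $4,772.14 × 0.015 = $71.58
Union dues: $66.20
Total deductions = $254.34 + $1,526.02 + $167.86 + $254.34 + $71.58 + $66.20 = $2,340.34
Net pay = $6,358.43 − $2,340.34 = $4,018.09

$4,018.09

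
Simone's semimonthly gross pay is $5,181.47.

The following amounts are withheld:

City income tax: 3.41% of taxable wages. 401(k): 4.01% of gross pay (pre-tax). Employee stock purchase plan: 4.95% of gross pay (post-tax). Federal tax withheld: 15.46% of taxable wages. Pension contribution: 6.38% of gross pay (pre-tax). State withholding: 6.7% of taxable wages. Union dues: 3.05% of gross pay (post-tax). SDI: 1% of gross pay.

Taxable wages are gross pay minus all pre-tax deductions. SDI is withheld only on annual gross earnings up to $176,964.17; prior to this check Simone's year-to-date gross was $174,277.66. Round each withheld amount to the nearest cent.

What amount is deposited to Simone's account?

$3,014.49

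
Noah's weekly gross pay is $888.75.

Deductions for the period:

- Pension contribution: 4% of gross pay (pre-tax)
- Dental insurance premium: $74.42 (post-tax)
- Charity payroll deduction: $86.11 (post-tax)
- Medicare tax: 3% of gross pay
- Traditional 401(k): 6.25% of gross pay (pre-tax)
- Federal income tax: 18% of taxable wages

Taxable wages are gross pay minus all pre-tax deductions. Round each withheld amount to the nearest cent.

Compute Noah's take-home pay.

Pension contribution: $888.75 × 0.04 = $35.55
Traditional 401(k): $888.75 × 0.0625 = $55.55
Pre-tax total = $35.55 + $55.55 = $91.10
Taxable wages = $888.75 − $91.10 = $797.65
Federal income tax: $797.65 × 0.18 = $143.58
Medicare tax: $888.75 × 0.03 = $26.66
Charity payroll deduction: $86.11
Dental insurance premium: $74.42
Total deductions = $35.55 + $55.55 + $143.58 + $26.66 + $86.11 + $74.42 = $421.87
Net pay = $888.75 − $421.87 = $466.88

$466.88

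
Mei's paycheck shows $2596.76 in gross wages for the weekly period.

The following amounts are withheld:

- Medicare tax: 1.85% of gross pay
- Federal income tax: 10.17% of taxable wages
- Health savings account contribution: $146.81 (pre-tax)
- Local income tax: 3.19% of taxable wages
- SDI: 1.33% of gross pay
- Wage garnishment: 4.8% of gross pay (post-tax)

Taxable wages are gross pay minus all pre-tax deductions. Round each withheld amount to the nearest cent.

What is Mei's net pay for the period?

$1915.42

Health savings account contribution: $146.81
Taxable wages = $2596.76 − $146.81 = $2449.95
Federal income tax: $2449.95 × 0.1017 = $249.16
Local income tax: $2449.95 × 0.0319 = $78.15
Medicare tax: $2596.76 × 0.0185 = $48.04
SDI: $2596.76 × 0.0133 = $34.54
Wage garnishment: $2596.76 × 0.048 = $124.64
Total deductions = $146.81 + $249.16 + $78.15 + $48.04 + $34.54 + $124.64 = $681.34
Net pay = $2596.76 − $681.34 = $1915.42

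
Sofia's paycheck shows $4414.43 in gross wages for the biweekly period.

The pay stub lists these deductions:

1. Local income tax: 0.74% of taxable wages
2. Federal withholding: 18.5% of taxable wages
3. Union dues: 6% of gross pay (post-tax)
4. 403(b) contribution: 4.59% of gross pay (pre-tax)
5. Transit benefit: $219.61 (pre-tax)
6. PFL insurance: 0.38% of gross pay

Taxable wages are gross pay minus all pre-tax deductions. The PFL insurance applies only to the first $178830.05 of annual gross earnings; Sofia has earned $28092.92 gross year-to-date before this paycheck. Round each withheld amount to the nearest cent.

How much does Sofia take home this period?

Transit benefit: $219.61
403(b) contribution: $4414.43 × 0.0459 = $202.62
Pre-tax total = $219.61 + $202.62 = $422.23
Taxable wages = $4414.43 − $422.23 = $3992.20
Federal withholding: $3992.20 × 0.185 = $738.56
Local income tax: $3992.20 × 0.0074 = $29.54
PFL insurance: cap not yet reached, full $4414.43 is subject → $4414.43 × 0.0038 = $16.77
Union dues: $4414.43 × 0.06 = $264.87
Total deductions = $219.61 + $202.62 + $738.56 + $29.54 + $16.77 + $264.87 = $1471.97
Net pay = $4414.43 − $1471.97 = $2942.46

$2942.46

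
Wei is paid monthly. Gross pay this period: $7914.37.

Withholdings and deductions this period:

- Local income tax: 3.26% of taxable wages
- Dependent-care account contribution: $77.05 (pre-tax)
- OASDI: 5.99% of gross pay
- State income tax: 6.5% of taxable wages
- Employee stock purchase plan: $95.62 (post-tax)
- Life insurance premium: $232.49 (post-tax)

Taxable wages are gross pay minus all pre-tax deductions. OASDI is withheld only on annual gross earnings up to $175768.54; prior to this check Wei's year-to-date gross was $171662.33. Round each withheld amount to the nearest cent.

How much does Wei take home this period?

Dependent-care account contribution: $77.05
Taxable wages = $7914.37 − $77.05 = $7837.32
State income tax: $7837.32 × 0.065 = $509.43
Local income tax: $7837.32 × 0.0326 = $255.50
OASDI: only $175768.54 − $171662.33 = $4106.21 of this check is subject → $4106.21 × 0.0599 = $245.96
Employee stock purchase plan: $95.62
Life insurance premium: $232.49
Total deductions = $77.05 + $509.43 + $255.50 + $245.96 + $95.62 + $232.49 = $1416.05
Net pay = $7914.37 − $1416.05 = $6498.32

$6498.32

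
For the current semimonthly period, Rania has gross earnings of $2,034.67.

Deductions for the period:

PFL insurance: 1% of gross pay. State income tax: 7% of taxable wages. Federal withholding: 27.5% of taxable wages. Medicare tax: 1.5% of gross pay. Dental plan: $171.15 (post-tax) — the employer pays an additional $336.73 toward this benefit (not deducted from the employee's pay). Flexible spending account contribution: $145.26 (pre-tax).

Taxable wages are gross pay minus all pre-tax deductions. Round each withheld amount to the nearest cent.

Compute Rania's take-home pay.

Flexible spending account contribution: $145.26
Taxable wages = $2,034.67 − $145.26 = $1,889.41
State income tax: $1,889.41 × 0.07 = $132.26
Federal withholding: $1,889.41 × 0.275 = $519.59
Medicare tax: $2,034.67 × 0.015 = $30.52
PFL insurance: $2,034.67 × 0.01 = $20.35
Dental plan: $171.15
(Employer's $336.73 toward dental plan is not withheld from the employee.)
Total deductions = $145.26 + $132.26 + $519.59 + $30.52 + $20.35 + $171.15 = $1,019.13
Net pay = $2,034.67 − $1,019.13 = $1,015.54

$1,015.54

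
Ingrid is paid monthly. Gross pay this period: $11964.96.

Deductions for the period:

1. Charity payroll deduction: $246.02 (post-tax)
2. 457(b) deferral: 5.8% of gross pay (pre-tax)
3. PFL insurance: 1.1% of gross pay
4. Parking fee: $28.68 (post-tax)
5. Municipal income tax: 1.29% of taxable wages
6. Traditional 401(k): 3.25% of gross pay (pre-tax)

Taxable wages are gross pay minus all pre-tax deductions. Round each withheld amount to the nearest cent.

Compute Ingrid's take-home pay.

457(b) deferral: $11964.96 × 0.058 = $693.97
Traditional 401(k): $11964.96 × 0.0325 = $388.86
Pre-tax total = $693.97 + $388.86 = $1082.83
Taxable wages = $11964.96 − $1082.83 = $10882.13
Municipal income tax: $10882.13 × 0.0129 = $140.38
PFL insurance: $11964.96 × 0.011 = $131.61
Parking fee: $28.68
Charity payroll deduction: $246.02
Total deductions = $693.97 + $388.86 + $140.38 + $131.61 + $28.68 + $246.02 = $1629.52
Net pay = $11964.96 − $1629.52 = $10335.44

$10335.44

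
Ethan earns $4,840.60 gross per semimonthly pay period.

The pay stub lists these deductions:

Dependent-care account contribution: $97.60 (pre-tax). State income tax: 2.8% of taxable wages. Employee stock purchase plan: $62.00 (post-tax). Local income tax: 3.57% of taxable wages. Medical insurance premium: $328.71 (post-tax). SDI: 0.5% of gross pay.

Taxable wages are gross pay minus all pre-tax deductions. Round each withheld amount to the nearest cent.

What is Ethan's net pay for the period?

$4,025.96

Dependent-care account contribution: $97.60
Taxable wages = $4,840.60 − $97.60 = $4,743.00
Local income tax: $4,743.00 × 0.0357 = $169.33
State income tax: $4,743.00 × 0.028 = $132.80
SDI: $4,840.60 × 0.005 = $24.20
Medical insurance premium: $328.71
Employee stock purchase plan: $62.00
Total deductions = $97.60 + $169.33 + $132.80 + $24.20 + $328.71 + $62.00 = $814.64
Net pay = $4,840.60 − $814.64 = $4,025.96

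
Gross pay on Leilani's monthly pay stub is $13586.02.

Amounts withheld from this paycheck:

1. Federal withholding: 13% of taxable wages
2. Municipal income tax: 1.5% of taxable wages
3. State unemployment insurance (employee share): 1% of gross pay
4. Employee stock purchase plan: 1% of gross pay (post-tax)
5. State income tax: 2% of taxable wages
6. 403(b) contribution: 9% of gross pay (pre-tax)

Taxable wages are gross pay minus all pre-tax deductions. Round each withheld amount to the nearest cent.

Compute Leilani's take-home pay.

403(b) contribution: $13586.02 × 0.09 = $1222.74
Taxable wages = $13586.02 − $1222.74 = $12363.28
State income tax: $12363.28 × 0.02 = $247.27
Municipal income tax: $12363.28 × 0.015 = $185.45
Federal withholding: $12363.28 × 0.13 = $1607.23
State unemployment insurance (employee share): $13586.02 × 0.01 = $135.86
Employee stock purchase plan: $13586.02 × 0.01 = $135.86
Total deductions = $1222.74 + $247.27 + $185.45 + $1607.23 + $135.86 + $135.86 = $3534.41
Net pay = $13586.02 − $3534.41 = $10051.61

$10051.61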